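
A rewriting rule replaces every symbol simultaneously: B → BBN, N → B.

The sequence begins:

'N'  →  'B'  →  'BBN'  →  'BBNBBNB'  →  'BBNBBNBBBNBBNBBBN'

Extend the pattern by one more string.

BBNBBNBBBNBBNBBBNBBNBBNBBBNBBNBBBNBBNBBNB

Applying the rule to each of the 17 symbols of BBNBBNBBBNBBNBBBN gives the pieces BBN BBN B BBN BBN B BBN BBN BBN B BBN BBN B BBN BBN BBN B, which concatenate to the answer.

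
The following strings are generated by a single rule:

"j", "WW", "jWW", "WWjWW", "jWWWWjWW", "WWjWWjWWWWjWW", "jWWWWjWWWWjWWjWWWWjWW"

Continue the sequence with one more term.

WWjWWjWWWWjWWjWWWWjWWWWjWWjWWWWjWW

This is a Fibonacci-style word recurrence s(k) = s(k−2)·s(k−1): e.g. j·WW = jWW.
So term 8 is WWjWWjWWWWjWW·jWWWWjWWWWjWWjWWWWjWW.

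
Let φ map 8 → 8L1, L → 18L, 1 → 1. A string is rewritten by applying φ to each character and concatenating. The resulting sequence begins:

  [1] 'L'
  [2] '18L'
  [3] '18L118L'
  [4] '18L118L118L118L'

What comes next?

Replace each of the 15 characters of 18L118L118L118L in place — 1 8L1 18L 1 1 8L1 18L 1 1 8L1 18L 1 1 8L1 18L — and concatenate.

18L118L118L118L118L118L118L118L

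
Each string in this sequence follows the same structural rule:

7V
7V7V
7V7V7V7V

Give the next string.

7V7V7V7V7V7V7V7V

Each string is two copies of the previous one concatenated.
So the next term is two copies of 7V7V7V7V.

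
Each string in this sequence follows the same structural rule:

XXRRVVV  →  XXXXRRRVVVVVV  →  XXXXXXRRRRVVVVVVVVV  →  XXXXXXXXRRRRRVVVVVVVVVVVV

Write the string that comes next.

Each string has the form X^{2n} R^{n+1} V^{3n} (n = 1, 2, …).
Setting n = 5 gives 10, 6, 15 characters in each block.

XXXXXXXXXXRRRRRRVVVVVVVVVVVVVVV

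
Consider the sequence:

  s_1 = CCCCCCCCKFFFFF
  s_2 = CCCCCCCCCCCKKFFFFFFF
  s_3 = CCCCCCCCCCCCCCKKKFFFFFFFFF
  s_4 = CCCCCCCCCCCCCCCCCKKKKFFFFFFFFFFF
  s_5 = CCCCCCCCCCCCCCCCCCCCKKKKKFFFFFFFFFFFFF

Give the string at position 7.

The n-th term is 3n+2 C's then n-1 K's then 2n+1 F's, where the shown terms are n = 2, 3, 4, 5, 6.
Setting n = 8 gives 26, 7, 17 characters in each block.

CCCCCCCCCCCCCCCCCCCCCCCCCCKKKKKKKFFFFFFFFFFFFFFFFF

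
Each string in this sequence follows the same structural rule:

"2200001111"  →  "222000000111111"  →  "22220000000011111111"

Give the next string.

Term n consists of n 2's, followed by 2n 0's, followed by 2n 1's, where the shown terms are n = 2, 3, 4.
Setting n = 5 gives 5, 10, 10 characters in each block.

2222200000000001111111111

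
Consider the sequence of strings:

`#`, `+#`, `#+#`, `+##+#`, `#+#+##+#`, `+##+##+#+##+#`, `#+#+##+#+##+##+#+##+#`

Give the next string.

+##+##+#+##+##+#+##+#+##+##+#+##+#

This is a Fibonacci-style word recurrence s(k) = s(k−2)·s(k−1): e.g. #·+# = #+#.
Continuing: +##+##+#+##+# · #+#+##+#+##+##+#+##+# gives term 8.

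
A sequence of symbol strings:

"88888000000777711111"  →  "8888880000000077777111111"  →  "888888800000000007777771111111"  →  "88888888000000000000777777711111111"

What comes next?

Each string has the form 8^{n+2} 0^{2n} 7^{n+1} 1^{n+2}, where the shown terms are n = 3, 4, 5, 6.
At n = 7 the blocks have lengths 9, 14, 8, 9.

8888888880000000000000077777777111111111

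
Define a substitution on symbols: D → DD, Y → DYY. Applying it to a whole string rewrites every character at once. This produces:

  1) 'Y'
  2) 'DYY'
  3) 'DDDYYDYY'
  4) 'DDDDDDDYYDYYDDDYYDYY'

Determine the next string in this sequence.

Rewriting the 20 symbols of DDDDDDDYYDYYDDDYYDYY one by one yields DD DD DD DD DD DD DD DYY DYY DD DYY DYY DD DD DD DYY DYY DD DYY DYY; concatenated:

DDDDDDDDDDDDDDDYYDYYDDDYYDYYDDDDDDDYYDYYDDDYYDYY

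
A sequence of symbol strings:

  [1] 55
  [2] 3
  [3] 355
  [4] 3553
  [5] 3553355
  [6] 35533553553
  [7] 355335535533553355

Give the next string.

35533553553355335535533553553

This is a Fibonacci-style word recurrence s(k) = s(k−1)·s(k−2): e.g. 3·55 = 355.
Continuing: 355335535533553355 · 35533553553 gives term 8.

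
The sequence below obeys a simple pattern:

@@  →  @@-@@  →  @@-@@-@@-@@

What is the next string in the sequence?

Every step duplicates the string with '-' between the halves.
One more doubling of @@-@@-@@-@@ gives the answer.

@@-@@-@@-@@-@@-@@-@@-@@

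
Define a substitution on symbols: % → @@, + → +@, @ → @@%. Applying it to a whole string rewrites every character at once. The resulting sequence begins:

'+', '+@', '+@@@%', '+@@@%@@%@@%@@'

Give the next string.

+@@@%@@%@@%@@@@%@@%@@@@%@@%@@@@%@@%

Replace each of the 13 characters of +@@@%@@%@@%@@ in place — +@ @@% @@% @@% @@ @@% @@% @@ @@% @@% @@ @@% @@% — and concatenate.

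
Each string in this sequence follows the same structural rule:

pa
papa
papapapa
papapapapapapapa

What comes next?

papapapapapapapapapapapapapapapa

s(k+1) = s(k)·s(k) — each term doubles the last.
One more doubling of papapapapapapapa gives the answer.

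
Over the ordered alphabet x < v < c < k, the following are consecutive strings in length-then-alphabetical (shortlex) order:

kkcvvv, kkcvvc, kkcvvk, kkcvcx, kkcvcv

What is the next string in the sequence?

kkcvcc

Find the rightmost character of kkcvcv below k, bump it to the next letter, and reset everything to its right to x.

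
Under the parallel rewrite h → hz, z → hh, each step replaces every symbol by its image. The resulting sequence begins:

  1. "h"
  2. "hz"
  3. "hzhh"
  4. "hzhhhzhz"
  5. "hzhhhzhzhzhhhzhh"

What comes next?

Rewriting the 16 symbols of hzhhhzhzhzhhhzhh one by one yields hz hh hz hz hz hh hz hh hz hh hz hz hz hh hz hz; concatenated:

hzhhhzhzhzhhhzhhhzhhhzhzhzhhhzhz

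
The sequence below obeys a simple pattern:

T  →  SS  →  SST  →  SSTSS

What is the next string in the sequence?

SSTSSSST

Each term (from the third on) is the previous term followed by the one before it: term 3 = SS·T = SST.
So term 5 is SSTSS·SST.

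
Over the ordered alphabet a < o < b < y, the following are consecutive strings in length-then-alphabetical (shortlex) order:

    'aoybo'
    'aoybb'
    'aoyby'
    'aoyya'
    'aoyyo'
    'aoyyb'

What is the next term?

Treat aoyyb as a base-4 numeral over the given alphabet and add one, carrying through any trailing y's.

aoyyy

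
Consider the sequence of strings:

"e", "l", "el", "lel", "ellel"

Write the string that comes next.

Each term (from the third on) is the two preceding terms concatenated in order: term 3 = e·l = el.
The next term joins lel and ellel.

lelellel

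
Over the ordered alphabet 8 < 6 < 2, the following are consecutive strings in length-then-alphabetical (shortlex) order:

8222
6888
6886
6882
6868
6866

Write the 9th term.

6826

Advancing 3 positions from 6866 through 6866 → 6862 → 6828 reaches term 9.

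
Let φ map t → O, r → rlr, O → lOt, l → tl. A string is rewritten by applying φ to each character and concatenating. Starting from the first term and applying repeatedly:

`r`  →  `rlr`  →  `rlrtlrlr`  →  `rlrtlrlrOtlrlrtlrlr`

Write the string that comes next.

rlrtlrlrOtlrlrtlrlrlOtOtlrlrtlrlrOtlrlrtlrlr

Applying the rule to each of the 19 symbols of rlrtlrlrOtlrlrtlrlr gives the pieces rlr tl rlr O tl rlr tl rlr lOt O tl rlr tl rlr O tl rlr tl rlr, which concatenate to the answer.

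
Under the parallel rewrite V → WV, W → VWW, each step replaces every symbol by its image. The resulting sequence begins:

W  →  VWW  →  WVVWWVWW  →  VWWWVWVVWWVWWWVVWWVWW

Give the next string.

WVVWWVWWVWWWVVWWWVWVVWWVWWWVVWWVWWVWWWVWVVWWVWWWVVWWVWW

Replace each of the 21 characters of VWWWVWVVWWVWWWVVWWVWW in place — WV VWW VWW VWW WV VWW WV WV VWW VWW WV VWW VWW VWW WV WV VWW VWW WV VWW VWW — and concatenate.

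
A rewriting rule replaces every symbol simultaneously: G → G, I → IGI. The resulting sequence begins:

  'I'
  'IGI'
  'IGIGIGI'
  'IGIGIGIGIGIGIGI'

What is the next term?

Rewriting the 15 symbols of IGIGIGIGIGIGIGI one by one yields IGI G IGI G IGI G IGI G IGI G IGI G IGI G IGI; concatenated:

IGIGIGIGIGIGIGIGIGIGIGIGIGIGIGI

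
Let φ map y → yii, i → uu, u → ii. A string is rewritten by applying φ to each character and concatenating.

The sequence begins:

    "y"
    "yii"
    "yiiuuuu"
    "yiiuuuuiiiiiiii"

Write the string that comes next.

Applying the rule to each of the 15 symbols of yiiuuuuiiiiiiii gives the pieces yii uu uu ii ii ii ii uu uu uu uu uu uu uu uu, which concatenate to the answer.

yiiuuuuiiiiiiiiuuuuuuuuuuuuuuuu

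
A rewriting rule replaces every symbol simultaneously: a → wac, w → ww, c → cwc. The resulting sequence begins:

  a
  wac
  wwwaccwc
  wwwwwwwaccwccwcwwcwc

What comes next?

wwwwwwwwwwwwwwwaccwccwcwwcwccwcwwcwcwwwwcwcwwcwc

Replace each of the 20 characters of wwwwwwwaccwccwcwwcwc in place — ww ww ww ww ww ww ww wac cwc cwc ww cwc cwc ww cwc ww ww cwc ww cwc — and concatenate.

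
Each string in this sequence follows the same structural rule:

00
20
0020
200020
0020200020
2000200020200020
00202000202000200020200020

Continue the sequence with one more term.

This is a Fibonacci-style word recurrence s(k) = s(k−2)·s(k−1): e.g. 00·20 = 0020.
The next term joins 2000200020200020 and 00202000202000200020200020.

200020002020002000202000202000200020200020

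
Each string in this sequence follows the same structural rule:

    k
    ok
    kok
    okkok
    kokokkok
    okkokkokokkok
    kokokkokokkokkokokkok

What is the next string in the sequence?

Each term (from the third on) is the two preceding terms concatenated in order: term 3 = k·ok = kok.
So term 8 is okkokkokokkok·kokokkokokkokkokokkok.

okkokkokokkokkokokkokokkokkokokkok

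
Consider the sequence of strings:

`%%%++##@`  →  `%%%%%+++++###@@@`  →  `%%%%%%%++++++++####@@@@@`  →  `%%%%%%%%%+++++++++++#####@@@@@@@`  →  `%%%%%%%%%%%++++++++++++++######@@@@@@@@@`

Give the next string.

%%%%%%%%%%%%%+++++++++++++++++#######@@@@@@@@@@@

The n-th term is 2n+1 %'s then 3n-1 +'s then n+1 #'s then 2n-1 @'s (n = 1, 2, …).
For the next term, n = 6, so the run lengths are 13, 17, 7, 11.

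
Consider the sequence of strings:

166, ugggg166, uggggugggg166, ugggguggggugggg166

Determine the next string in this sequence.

uggggugggguggggugggg166

Every step adds ugggg at the front: s(k+1) = ugggg·s(k).
So the next term is ugggg·ugggguggggugggg166.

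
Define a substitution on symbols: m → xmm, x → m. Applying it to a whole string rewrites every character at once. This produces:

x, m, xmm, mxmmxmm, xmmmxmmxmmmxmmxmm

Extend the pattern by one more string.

Replace each of the 17 characters of xmmmxmmxmmmxmmxmm in place — m xmm xmm xmm m xmm xmm m xmm xmm xmm m xmm xmm m xmm xmm — and concatenate.

mxmmxmmxmmmxmmxmmmxmmxmmxmmmxmmxmmmxmmxmm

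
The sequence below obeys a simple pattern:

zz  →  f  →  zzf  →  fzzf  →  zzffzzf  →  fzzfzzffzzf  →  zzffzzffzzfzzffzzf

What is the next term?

This is a Fibonacci-style word recurrence s(k) = s(k−2)·s(k−1): e.g. zz·f = zzf.
The next term joins fzzfzzffzzf and zzffzzffzzfzzffzzf.

fzzfzzffzzfzzffzzffzzfzzffzzf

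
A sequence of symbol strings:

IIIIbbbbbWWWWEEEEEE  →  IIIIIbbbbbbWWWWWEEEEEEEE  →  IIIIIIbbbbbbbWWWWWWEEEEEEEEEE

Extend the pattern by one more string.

Term n consists of n+1 I's, followed by n+2 b's, followed by n+1 W's, followed by 2n E's, where the shown terms are n = 3, 4, 5.
Setting n = 6 gives 7, 8, 7, 12 characters in each block.

IIIIIIIbbbbbbbbWWWWWWWEEEEEEEEEEEE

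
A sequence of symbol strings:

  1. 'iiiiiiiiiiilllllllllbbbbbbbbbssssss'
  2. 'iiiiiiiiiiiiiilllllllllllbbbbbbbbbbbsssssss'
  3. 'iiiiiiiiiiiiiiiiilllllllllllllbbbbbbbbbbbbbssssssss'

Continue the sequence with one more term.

iiiiiiiiiiiiiiiiiiiilllllllllllllllbbbbbbbbbbbbbbbsssssssss

Each string has the form i^{3n+2} l^{2n+3} b^{2n+3} s^{n+3}, where the shown terms are n = 3, 4, 5.
Setting n = 6 gives 20, 15, 15, 9 characters in each block.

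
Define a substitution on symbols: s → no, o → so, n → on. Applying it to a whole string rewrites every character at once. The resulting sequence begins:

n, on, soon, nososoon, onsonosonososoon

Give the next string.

soonnosoonsonosoonsonosonososoon

φ(onsonosonososoon) expands symbol-by-symbol to so on no so on so no so on so no so no so so on; joining the 16 pieces gives the next term.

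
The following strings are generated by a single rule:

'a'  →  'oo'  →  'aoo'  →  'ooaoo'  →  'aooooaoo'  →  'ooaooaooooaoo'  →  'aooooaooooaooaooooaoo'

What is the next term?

Each term (from the third on) is the two preceding terms concatenated in order: term 3 = a·oo = aoo.
The next term joins ooaooaooooaoo and aooooaooooaooaooooaoo.

ooaooaooooaooaooooaooooaooaooooaoo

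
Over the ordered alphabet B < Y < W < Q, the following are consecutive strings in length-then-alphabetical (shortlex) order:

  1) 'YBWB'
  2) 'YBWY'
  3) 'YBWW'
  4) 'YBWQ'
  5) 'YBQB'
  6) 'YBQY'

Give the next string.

YBQW

Find the rightmost character of YBQY below Q, bump it to the next letter, and reset everything to its right to B.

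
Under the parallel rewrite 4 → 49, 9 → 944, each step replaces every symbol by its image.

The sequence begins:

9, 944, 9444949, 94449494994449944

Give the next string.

Applying the rule to each of the 17 symbols of 94449494994449944 gives the pieces 944 49 49 49 944 49 944 49 944 944 49 49 49 944 944 49 49, which concatenate to the answer.

94449494994449944499449444949499449444949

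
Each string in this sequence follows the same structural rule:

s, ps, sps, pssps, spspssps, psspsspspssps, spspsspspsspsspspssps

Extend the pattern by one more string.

This is a Fibonacci-style word recurrence s(k) = s(k−2)·s(k−1): e.g. s·ps = sps.
Continuing: psspsspspssps · spspsspspsspsspspssps gives term 8.

psspsspspsspsspspsspspsspsspspssps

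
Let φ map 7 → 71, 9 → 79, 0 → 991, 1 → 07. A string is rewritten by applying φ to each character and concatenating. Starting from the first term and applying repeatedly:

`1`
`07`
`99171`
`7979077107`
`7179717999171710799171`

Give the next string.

Replace each of the 22 characters of 7179717999171710799171 in place — 71 07 71 79 71 07 71 79 79 79 07 71 07 71 07 991 71 79 79 07 71 07 — and concatenate.

710771797107717979790771077107991717979077107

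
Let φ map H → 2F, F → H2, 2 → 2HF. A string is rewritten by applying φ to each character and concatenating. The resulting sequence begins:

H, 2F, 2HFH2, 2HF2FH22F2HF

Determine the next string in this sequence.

2HF2FH22HFH22F2HF2HFH22HF2FH2

Expanding 2HF2FH22F2HF: 2→2HF, H→2F, F→H2, 2→2HF, F→H2, H→2F, 2→2HF, 2→2HF, F→H2, 2→2HF, H→2F, F→H2. Concatenated: 2HF 2F H2 2HF H2 2F 2HF 2HF H2 2HF 2F H2.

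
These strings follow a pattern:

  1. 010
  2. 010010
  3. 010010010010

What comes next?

010010010010010010010010

Each string is two copies of the previous one concatenated.
So the next term is two copies of 010010010010.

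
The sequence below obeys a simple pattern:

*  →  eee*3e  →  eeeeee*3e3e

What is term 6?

eeeeeeeeeeeeeee*3e3e3e3e3e

Each term wraps the previous one in eee on the left and 3e on the right.
From eeeeee*3e3e, 3 further steps: eeeeee*3e3e → eeeeeeeee*3e3e3e → eeeeeeeeeeee*3e3e3e3e → (answer).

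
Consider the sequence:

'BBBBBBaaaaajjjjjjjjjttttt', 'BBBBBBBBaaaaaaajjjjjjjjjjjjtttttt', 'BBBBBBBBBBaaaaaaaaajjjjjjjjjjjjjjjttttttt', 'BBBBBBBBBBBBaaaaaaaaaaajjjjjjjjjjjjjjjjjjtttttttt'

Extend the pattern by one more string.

The n-th term is 2n+2 B's then 2n+1 a's then 3n+3 j's then n+3 t's, where the shown terms are n = 2, 3, 4, 5.
At n = 6 the blocks have lengths 14, 13, 21, 9.

BBBBBBBBBBBBBBaaaaaaaaaaaaajjjjjjjjjjjjjjjjjjjjjttttttttt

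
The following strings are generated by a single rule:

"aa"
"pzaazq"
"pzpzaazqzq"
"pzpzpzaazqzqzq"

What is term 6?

Every step adds pz to the front and zq to the end of the previous string.
From pzpzpzaazqzqzq, 2 further steps: pzpzpzaazqzqzq → pzpzpzpzaazqzqzqzq → (answer).

pzpzpzpzpzaazqzqzqzqzq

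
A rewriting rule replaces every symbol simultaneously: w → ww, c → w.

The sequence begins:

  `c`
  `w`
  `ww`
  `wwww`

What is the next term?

Rewriting each symbol of wwww: w→ww, w→ww, w→ww, w→ww, which concatenates to ww ww ww ww.

wwwwwwww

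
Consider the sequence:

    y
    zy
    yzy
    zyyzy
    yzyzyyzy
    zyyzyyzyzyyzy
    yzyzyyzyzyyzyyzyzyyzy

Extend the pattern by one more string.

zyyzyyzyzyyzyyzyzyyzyzyyzyyzyzyyzy

Each term (from the third on) is the two preceding terms concatenated in order: term 3 = y·zy = yzy.
So term 8 is zyyzyyzyzyyzy·yzyzyyzyzyyzyyzyzyyzy.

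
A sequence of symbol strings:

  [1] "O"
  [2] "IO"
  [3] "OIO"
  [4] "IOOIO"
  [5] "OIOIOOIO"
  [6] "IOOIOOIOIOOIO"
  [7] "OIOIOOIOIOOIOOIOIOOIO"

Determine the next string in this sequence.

IOOIOOIOIOOIOOIOIOOIOIOOIOOIOIOOIO

Each term (from the third on) is the two preceding terms concatenated in order: term 3 = O·IO = OIO.
The next term joins IOOIOOIOIOOIO and OIOIOOIOIOOIOOIOIOOIO.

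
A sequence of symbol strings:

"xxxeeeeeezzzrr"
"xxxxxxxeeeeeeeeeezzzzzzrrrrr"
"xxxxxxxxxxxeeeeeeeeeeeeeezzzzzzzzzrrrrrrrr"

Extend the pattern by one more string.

The n-th term is 4n-1 x's then 4n+2 e's then 3n z's then 3n-1 r's (n = 1, 2, …).
At n = 4 the blocks have lengths 15, 18, 12, 11.

xxxxxxxxxxxxxxxeeeeeeeeeeeeeeeeeezzzzzzzzzzzzrrrrrrrrrrr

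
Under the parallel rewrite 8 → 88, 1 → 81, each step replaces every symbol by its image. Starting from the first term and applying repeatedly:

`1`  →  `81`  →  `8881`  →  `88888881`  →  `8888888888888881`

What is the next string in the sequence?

Rewriting the 16 symbols of 8888888888888881 one by one yields 88 88 88 88 88 88 88 88 88 88 88 88 88 88 88 81; concatenated:

88888888888888888888888888888881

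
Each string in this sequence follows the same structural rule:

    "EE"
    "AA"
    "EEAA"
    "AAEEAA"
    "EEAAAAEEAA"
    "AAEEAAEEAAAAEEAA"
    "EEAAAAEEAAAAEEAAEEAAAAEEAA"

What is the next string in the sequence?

From term 3 onward, concatenate the second-to-last term with the last: EE·AA = EEAA, AA·EEAA = AAEEAA, …
The next term joins AAEEAAEEAAAAEEAA and EEAAAAEEAAAAEEAAEEAAAAEEAA.

AAEEAAEEAAAAEEAAEEAAAAEEAAAAEEAAEEAAAAEEAA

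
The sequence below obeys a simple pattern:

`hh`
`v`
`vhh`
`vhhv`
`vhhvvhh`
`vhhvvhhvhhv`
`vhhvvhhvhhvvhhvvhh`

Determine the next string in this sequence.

vhhvvhhvhhvvhhvvhhvhhvvhhvhhv

From term 3 onward, concatenate the last term with the second-to-last: v·hh = vhh, vhh·v = vhhv, …
Continuing: vhhvvhhvhhvvhhvvhh · vhhvvhhvhhv gives term 8.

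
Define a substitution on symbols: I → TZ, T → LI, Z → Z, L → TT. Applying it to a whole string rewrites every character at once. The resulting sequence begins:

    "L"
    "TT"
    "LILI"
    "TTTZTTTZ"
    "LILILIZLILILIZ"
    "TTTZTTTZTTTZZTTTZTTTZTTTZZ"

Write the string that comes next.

Rewriting the 26 symbols of TTTZTTTZTTTZZTTTZTTTZTTTZZ one by one yields LI LI LI Z LI LI LI Z LI LI LI Z Z LI LI LI Z LI LI LI Z LI LI LI Z Z; concatenated:

LILILIZLILILIZLILILIZZLILILIZLILILIZLILILIZZ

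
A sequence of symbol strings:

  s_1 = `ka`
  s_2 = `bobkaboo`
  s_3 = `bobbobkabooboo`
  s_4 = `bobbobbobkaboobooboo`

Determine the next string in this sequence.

bobbobbobbobkabooboobooboo

Every step adds bob to the front and boo to the end of the previous string.
One more step from bobbobbobkaboobooboo gives the answer.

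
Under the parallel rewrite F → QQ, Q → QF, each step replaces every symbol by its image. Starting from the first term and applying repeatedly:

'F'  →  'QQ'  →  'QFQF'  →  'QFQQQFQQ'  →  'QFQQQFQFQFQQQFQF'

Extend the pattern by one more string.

QFQQQFQFQFQQQFQQQFQQQFQFQFQQQFQQ

Replace each of the 16 characters of QFQQQFQFQFQQQFQF in place — QF QQ QF QF QF QQ QF QQ QF QQ QF QF QF QQ QF QQ — and concatenate.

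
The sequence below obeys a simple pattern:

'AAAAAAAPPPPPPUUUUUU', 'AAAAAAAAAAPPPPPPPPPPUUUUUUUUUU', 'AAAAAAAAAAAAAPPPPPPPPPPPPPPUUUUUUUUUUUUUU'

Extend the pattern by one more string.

The n-th term is 3n+1 A's then 4n-2 P's then 4n-2 U's, where the shown terms are n = 2, 3, 4.
For the next term, n = 5, so the run lengths are 16, 18, 18.

AAAAAAAAAAAAAAAAPPPPPPPPPPPPPPPPPPUUUUUUUUUUUUUUUUUU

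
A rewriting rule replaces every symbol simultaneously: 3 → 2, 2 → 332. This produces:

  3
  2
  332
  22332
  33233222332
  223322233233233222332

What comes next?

φ(223322233233233222332) expands symbol-by-symbol to 332 332 2 2 332 332 332 2 2 332 2 2 332 2 2 332 332 332 2 2 332; joining the 21 pieces gives the next term.

3323322233233233222332223322233233233222332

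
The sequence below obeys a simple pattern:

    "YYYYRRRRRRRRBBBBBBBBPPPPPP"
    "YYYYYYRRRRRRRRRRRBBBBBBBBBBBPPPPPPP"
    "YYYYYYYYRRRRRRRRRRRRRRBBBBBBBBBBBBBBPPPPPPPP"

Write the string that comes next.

Reading off run lengths: Y runs 4, 6, 8; R runs 8, 11, 14; B runs 8, 11, 14; P runs 6, 7, 8 — each is linear in n, where the shown terms are n = 3, 4, 5.
At n = 6 the blocks have lengths 10, 17, 17, 9.

YYYYYYYYYYRRRRRRRRRRRRRRRRRBBBBBBBBBBBBBBBBBPPPPPPPPP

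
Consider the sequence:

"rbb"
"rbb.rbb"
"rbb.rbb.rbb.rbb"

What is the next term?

s(k+1) = s(k)·.·s(k) — each term doubles the last with '.' between the halves.
One more doubling of rbb.rbb.rbb.rbb gives the answer.

rbb.rbb.rbb.rbb.rbb.rbb.rbb.rbb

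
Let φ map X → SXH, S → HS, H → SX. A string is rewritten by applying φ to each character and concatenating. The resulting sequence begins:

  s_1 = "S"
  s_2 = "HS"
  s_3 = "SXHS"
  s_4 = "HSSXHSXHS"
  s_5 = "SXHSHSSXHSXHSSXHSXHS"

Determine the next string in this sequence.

Rewriting the 20 symbols of SXHSHSSXHSXHSSXHSXHS one by one yields HS SXH SX HS SX HS HS SXH SX HS SXH SX HS HS SXH SX HS SXH SX HS; concatenated:

HSSXHSXHSSXHSHSSXHSXHSSXHSXHSHSSXHSXHSSXHSXHS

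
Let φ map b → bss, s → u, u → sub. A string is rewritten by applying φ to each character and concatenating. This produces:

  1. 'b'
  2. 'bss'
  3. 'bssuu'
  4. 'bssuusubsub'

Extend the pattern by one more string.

bssuusubsubusubbssusubbss

Apply φ to bssuusubsub symbol by symbol: b→bss, s→u, s→u, u→sub, u→sub, s→u, u→sub, b→bss, s→u, u→sub, b→bss; joined: bss u u sub sub u sub bss u sub bss.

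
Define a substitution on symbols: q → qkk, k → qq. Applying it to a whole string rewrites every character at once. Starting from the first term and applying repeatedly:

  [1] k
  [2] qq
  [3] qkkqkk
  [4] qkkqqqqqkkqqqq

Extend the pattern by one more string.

qkkqqqqqkkqkkqkkqkkqkkqqqqqkkqkkqkkqkk

Applying the rule to each of the 14 symbols of qkkqqqqqkkqqqq gives the pieces qkk qq qq qkk qkk qkk qkk qkk qq qq qkk qkk qkk qkk, which concatenate to the answer.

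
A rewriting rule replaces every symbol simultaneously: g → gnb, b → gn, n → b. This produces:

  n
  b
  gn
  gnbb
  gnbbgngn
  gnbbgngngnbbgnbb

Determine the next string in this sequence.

Rewriting the 16 symbols of gnbbgngngnbbgnbb one by one yields gnb b gn gn gnb b gnb b gnb b gn gn gnb b gn gn; concatenated:

gnbbgngngnbbgnbbgnbbgngngnbbgngn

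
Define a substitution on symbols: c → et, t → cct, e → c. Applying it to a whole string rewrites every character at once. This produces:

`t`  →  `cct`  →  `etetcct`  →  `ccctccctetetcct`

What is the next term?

etetetcctetetetcctccctccctetetcct

Applying the rule to each of the 15 symbols of ccctccctetetcct gives the pieces et et et cct et et et cct c cct c cct et et cct, which concatenate to the answer.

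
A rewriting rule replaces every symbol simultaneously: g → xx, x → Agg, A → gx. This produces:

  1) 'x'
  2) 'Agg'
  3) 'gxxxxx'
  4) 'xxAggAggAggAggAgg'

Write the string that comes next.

AggAgggxxxxxgxxxxxgxxxxxgxxxxxgxxxxx

φ(xxAggAggAggAggAgg) expands symbol-by-symbol to Agg Agg gx xx xx gx xx xx gx xx xx gx xx xx gx xx xx; joining the 17 pieces gives the next term.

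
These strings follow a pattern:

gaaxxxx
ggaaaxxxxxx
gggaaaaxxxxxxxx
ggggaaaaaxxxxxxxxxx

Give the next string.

gggggaaaaaaxxxxxxxxxxxx

Reading off run lengths: g runs 1, 2, 3, 4; a runs 2, 3, 4, 5; x runs 4, 6, 8, 10 — each is linear in n, where the shown terms are n = 2, 3, 4, 5.
For the next term, n = 6, so the run lengths are 5, 6, 12.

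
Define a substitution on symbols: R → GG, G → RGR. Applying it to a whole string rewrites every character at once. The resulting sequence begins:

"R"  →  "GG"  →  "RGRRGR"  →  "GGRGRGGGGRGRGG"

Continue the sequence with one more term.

φ(GGRGRGGGGRGRGG) expands symbol-by-symbol to RGR RGR GG RGR GG RGR RGR RGR RGR GG RGR GG RGR RGR; joining the 14 pieces gives the next term.

RGRRGRGGRGRGGRGRRGRRGRRGRGGRGRGGRGRRGR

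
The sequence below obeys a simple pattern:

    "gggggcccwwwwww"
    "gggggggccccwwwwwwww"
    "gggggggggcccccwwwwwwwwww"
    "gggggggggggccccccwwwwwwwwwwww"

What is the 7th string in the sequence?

gggggggggggggggggcccccccccwwwwwwwwwwwwwwwwww

Term n consists of 2n+1 g's, followed by n+1 c's, followed by 2n+2 w's, where the shown terms are n = 2, 3, 4, 5.
Setting n = 8 gives 17, 9, 18 characters in each block.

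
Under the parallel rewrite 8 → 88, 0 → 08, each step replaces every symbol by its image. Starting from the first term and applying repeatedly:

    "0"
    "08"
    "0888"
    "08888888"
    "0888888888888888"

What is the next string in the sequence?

Applying the rule to each of the 16 symbols of 0888888888888888 gives the pieces 08 88 88 88 88 88 88 88 88 88 88 88 88 88 88 88, which concatenate to the answer.

08888888888888888888888888888888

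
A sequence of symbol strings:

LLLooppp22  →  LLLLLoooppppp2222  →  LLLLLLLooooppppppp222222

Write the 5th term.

LLLLLLLLLLLooooooppppppppppp2222222222

Each string has the form L^{2n+1} o^{n+1} p^{2n+1} 2^{2n} (n = 1, 2, …).
At n = 5 the blocks have lengths 11, 6, 11, 10.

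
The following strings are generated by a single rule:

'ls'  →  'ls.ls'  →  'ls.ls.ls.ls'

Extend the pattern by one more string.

ls.ls.ls.ls.ls.ls.ls.ls

Every step duplicates the string with '.' between the halves.
So the next term is two copies of ls.ls.ls.ls with '.' between the halves.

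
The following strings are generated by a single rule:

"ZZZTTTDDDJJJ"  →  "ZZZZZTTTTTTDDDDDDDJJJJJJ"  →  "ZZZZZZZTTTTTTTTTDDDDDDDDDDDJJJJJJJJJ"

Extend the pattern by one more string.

ZZZZZZZZZTTTTTTTTTTTTDDDDDDDDDDDDDDDJJJJJJJJJJJJ

Reading off run lengths: Z runs 3, 5, 7; T runs 3, 6, 9; D runs 3, 7, 11; J runs 3, 6, 9 — each is linear in n (n = 1, 2, …).
At n = 4 the blocks have lengths 9, 12, 15, 12.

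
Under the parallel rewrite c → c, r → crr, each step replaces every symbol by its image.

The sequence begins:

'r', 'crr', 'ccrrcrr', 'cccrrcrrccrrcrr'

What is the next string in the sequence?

Rewriting the 15 symbols of cccrrcrrccrrcrr one by one yields c c c crr crr c crr crr c c crr crr c crr crr; concatenated:

ccccrrcrrccrrcrrcccrrcrrccrrcrr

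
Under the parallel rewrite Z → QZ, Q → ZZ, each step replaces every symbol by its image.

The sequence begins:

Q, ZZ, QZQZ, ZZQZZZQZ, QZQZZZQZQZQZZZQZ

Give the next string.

ZZQZZZQZQZQZZZQZZZQZZZQZQZQZZZQZ

Applying the rule to each of the 16 symbols of QZQZZZQZQZQZZZQZ gives the pieces ZZ QZ ZZ QZ QZ QZ ZZ QZ ZZ QZ ZZ QZ QZ QZ ZZ QZ, which concatenate to the answer.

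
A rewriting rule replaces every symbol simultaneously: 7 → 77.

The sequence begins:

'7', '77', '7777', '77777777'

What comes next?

Apply φ to 77777777 symbol by symbol: 7→77, 7→77, 7→77, 7→77, 7→77, 7→77, 7→77, 7→77; joined: 77 77 77 77 77 77 77 77.

7777777777777777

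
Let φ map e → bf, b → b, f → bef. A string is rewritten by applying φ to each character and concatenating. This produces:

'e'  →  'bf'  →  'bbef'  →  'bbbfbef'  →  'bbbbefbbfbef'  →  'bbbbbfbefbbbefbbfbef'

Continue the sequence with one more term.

bbbbbbefbbfbefbbbbfbefbbbefbbfbef

φ(bbbbbfbefbbbefbbfbef) expands symbol-by-symbol to b b b b b bef b bf bef b b b bf bef b b bef b bf bef; joining the 20 pieces gives the next term.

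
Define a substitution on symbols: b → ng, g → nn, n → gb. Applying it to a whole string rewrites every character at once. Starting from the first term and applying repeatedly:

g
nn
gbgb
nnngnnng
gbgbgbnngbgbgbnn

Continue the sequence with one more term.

Rewriting the 16 symbols of gbgbgbnngbgbgbnn one by one yields nn ng nn ng nn ng gb gb nn ng nn ng nn ng gb gb; concatenated:

nnngnnngnnnggbgbnnngnnngnnnggbgb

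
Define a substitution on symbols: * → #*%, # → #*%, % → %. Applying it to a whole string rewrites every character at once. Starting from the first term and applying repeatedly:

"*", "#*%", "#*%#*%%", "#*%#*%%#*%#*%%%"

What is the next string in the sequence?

#*%#*%%#*%#*%%%#*%#*%%#*%#*%%%%

Applying the rule to each of the 15 symbols of #*%#*%%#*%#*%%% gives the pieces #*% #*% % #*% #*% % % #*% #*% % #*% #*% % % %, which concatenate to the answer.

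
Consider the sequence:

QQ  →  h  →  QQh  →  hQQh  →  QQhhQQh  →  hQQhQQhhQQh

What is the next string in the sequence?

From term 3 onward, concatenate the second-to-last term with the last: QQ·h = QQh, h·QQh = hQQh, …
Continuing: QQhhQQh · hQQhQQhhQQh gives term 7.

QQhhQQhhQQhQQhhQQh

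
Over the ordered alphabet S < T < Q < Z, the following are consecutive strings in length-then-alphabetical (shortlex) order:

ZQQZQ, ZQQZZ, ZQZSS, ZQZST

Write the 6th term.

Stepping forward 2 times from ZQZST: ZQZST → ZQZSQ, then the target.

ZQZSZ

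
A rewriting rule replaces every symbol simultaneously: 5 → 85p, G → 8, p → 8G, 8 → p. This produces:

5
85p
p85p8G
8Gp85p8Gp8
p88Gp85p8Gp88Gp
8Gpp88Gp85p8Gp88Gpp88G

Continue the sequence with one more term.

φ(8Gpp88Gp85p8Gp88Gpp88G) expands symbol-by-symbol to p 8 8G 8G p p 8 8G p 85p 8G p 8 8G p p 8 8G 8G p p 8; joining the 22 pieces gives the next term.

p88G8Gpp88Gp85p8Gp88Gpp88G8Gpp8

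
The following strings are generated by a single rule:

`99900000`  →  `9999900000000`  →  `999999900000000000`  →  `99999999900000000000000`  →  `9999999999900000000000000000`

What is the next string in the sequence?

999999999999900000000000000000000

Each string has the form 9^{2n-1} 0^{3n-1}, where the shown terms are n = 2, 3, 4, 5, 6.
At n = 7 the blocks have lengths 13, 20.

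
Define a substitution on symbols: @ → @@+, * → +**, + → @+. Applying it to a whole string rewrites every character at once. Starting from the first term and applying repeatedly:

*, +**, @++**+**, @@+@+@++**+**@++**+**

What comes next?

@@+@@+@+@@+@+@@+@+@++**+**@++**+**@@+@+@++**+**@++**+**

Applying the rule to each of the 21 symbols of @@+@+@++**+**@++**+** gives the pieces @@+ @@+ @+ @@+ @+ @@+ @+ @+ +** +** @+ +** +** @@+ @+ @+ +** +** @+ +** +**, which concatenate to the answer.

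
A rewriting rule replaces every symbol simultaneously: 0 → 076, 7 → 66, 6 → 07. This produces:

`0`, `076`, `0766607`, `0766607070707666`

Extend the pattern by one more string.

Rewriting the 16 symbols of 0766607070707666 one by one yields 076 66 07 07 07 076 66 076 66 076 66 076 66 07 07 07; concatenated:

0766607070707666076660766607666070707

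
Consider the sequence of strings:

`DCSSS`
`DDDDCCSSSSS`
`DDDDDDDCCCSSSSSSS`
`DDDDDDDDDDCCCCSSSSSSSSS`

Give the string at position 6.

DDDDDDDDDDDDDDDDCCCCCCSSSSSSSSSSSSS

Term n consists of 3n-2 D's, followed by n C's, followed by 2n+1 S's (n = 1, 2, …).
At n = 6 the blocks have lengths 16, 6, 13.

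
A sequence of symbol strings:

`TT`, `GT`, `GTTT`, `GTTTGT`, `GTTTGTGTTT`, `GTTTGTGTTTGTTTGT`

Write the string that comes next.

This is a Fibonacci-style word recurrence s(k) = s(k−1)·s(k−2): e.g. GT·TT = GTTT.
The next term joins GTTTGTGTTTGTTTGT and GTTTGTGTTT.

GTTTGTGTTTGTTTGTGTTTGTGTTT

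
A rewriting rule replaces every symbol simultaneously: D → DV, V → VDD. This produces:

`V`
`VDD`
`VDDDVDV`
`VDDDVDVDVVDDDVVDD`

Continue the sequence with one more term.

VDDDVDVDVVDDDVVDDDVVDDVDDDVDVDVVDDVDDDVDV

Applying the rule to each of the 17 symbols of VDDDVDVDVVDDDVVDD gives the pieces VDD DV DV DV VDD DV VDD DV VDD VDD DV DV DV VDD VDD DV DV, which concatenate to the answer.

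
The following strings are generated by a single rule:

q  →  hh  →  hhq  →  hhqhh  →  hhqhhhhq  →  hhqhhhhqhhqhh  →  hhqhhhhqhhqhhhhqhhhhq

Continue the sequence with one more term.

hhqhhhhqhhqhhhhqhhhhqhhqhhhhqhhqhh

From term 3 onward, concatenate the last term with the second-to-last: hh·q = hhq, hhq·hh = hhqhh, …
So term 8 is hhqhhhhqhhqhhhhqhhhhq·hhqhhhhqhhqhh.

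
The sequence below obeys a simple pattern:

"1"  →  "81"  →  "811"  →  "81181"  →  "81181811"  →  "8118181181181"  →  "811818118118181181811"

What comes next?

8118181181181811818118118181181181

From term 3 onward, concatenate the last term with the second-to-last: 81·1 = 811, 811·81 = 81181, …
Continuing: 811818118118181181811 · 8118181181181 gives term 8.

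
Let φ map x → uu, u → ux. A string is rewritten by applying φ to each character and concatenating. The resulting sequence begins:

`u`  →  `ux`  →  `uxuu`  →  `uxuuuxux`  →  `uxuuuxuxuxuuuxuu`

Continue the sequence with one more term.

Rewriting the 16 symbols of uxuuuxuxuxuuuxuu one by one yields ux uu ux ux ux uu ux uu ux uu ux ux ux uu ux ux; concatenated:

uxuuuxuxuxuuuxuuuxuuuxuxuxuuuxux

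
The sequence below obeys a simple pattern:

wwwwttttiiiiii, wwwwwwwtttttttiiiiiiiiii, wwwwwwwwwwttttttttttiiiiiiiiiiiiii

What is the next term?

Each string has the form w^{3n-2} t^{3n-2} i^{4n-2}, where the shown terms are n = 2, 3, 4.
Setting n = 5 gives 13, 13, 18 characters in each block.

wwwwwwwwwwwwwtttttttttttttiiiiiiiiiiiiiiiiii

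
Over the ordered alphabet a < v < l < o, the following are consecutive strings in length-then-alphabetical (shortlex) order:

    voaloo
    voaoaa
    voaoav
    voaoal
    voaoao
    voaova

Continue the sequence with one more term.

voaovv

Find the rightmost character of voaova below o, bump it to the next letter, and reset everything to its right to a.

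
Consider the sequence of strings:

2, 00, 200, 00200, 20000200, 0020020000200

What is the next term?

This is a Fibonacci-style word recurrence s(k) = s(k−2)·s(k−1): e.g. 2·00 = 200.
So term 7 is 20000200·0020020000200.

200002000020020000200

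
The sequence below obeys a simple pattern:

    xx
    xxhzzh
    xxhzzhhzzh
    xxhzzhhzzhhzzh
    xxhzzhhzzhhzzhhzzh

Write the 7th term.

The strings grow by a fixed suffix hzzh each time.
From xxhzzhhzzhhzzhhzzh, 2 further steps: xxhzzhhzzhhzzhhzzh → xxhzzhhzzhhzzhhzzhhzzh → (answer).

xxhzzhhzzhhzzhhzzhhzzhhzzh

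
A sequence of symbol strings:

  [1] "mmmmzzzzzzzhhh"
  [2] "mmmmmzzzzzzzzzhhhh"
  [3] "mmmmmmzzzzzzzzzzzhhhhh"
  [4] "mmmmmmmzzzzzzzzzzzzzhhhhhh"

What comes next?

mmmmmmmmzzzzzzzzzzzzzzzhhhhhhh

Term n consists of n+1 m's, followed by 2n+1 z's, followed by n h's, where the shown terms are n = 3, 4, 5, 6.
Setting n = 7 gives 8, 15, 7 characters in each block.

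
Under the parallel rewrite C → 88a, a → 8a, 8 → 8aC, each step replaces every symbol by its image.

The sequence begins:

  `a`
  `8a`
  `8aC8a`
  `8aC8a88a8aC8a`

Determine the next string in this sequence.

Rewriting the 13 symbols of 8aC8a88a8aC8a one by one yields 8aC 8a 88a 8aC 8a 8aC 8aC 8a 8aC 8a 88a 8aC 8a; concatenated:

8aC8a88a8aC8a8aC8aC8a8aC8a88a8aC8a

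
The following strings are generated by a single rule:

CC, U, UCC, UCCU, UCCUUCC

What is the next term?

This is a Fibonacci-style word recurrence s(k) = s(k−1)·s(k−2): e.g. U·CC = UCC.
So term 6 is UCCUUCC·UCCU.

UCCUUCCUCCU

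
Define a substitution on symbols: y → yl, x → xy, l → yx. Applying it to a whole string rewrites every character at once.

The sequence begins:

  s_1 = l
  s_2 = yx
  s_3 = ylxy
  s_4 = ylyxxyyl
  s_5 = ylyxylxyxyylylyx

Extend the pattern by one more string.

φ(ylyxylxyxyylylyx) expands symbol-by-symbol to yl yx yl xy yl yx xy yl xy yl yl yx yl yx yl xy; joining the 16 pieces gives the next term.

ylyxylxyylyxxyylxyylylyxylyxylxy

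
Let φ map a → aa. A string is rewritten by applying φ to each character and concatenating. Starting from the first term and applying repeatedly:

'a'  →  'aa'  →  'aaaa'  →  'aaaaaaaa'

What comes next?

Expanding aaaaaaaa: a→aa, a→aa, a→aa, a→aa, a→aa, a→aa, a→aa, a→aa. Concatenated: aa aa aa aa aa aa aa aa.

aaaaaaaaaaaaaaaa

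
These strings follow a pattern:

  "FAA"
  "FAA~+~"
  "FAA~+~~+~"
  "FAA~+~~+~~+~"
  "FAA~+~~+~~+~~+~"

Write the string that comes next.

Every step adds ~+~ to the end: s(k+1) = s(k)·~+~.
Applying this once more to FAA~+~~+~~+~~+~:

FAA~+~~+~~+~~+~~+~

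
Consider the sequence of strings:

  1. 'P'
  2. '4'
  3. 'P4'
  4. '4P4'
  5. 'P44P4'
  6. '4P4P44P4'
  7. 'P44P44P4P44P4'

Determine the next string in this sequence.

Each term (from the third on) is the two preceding terms concatenated in order: term 3 = P·4 = P4.
So term 8 is 4P4P44P4·P44P44P4P44P4.

4P4P44P4P44P44P4P44P4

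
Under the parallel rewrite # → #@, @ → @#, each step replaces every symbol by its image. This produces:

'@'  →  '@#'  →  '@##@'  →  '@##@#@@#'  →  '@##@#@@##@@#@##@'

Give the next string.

Applying the rule to each of the 16 symbols of @##@#@@##@@#@##@ gives the pieces @# #@ #@ @# #@ @# @# #@ #@ @# @# #@ @# #@ #@ @#, which concatenate to the answer.

@##@#@@##@@#@##@#@@#@##@@##@#@@#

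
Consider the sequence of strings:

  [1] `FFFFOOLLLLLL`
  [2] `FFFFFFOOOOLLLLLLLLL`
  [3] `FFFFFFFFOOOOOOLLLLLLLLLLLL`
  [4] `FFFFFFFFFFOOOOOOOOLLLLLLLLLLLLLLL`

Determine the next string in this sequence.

The n-th term is 2n F's then 2n-2 O's then 3n L's, where the shown terms are n = 2, 3, 4, 5.
Setting n = 6 gives 12, 10, 18 characters in each block.

FFFFFFFFFFFFOOOOOOOOOOLLLLLLLLLLLLLLLLLL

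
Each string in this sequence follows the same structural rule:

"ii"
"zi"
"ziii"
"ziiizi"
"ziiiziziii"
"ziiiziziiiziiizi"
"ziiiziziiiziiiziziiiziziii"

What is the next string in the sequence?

ziiiziziiiziiiziziiiziziiiziiiziziiiziiizi

From term 3 onward, concatenate the last term with the second-to-last: zi·ii = ziii, ziii·zi = ziiizi, …
The next term joins ziiiziziiiziiiziziiiziziii and ziiiziziiiziiizi.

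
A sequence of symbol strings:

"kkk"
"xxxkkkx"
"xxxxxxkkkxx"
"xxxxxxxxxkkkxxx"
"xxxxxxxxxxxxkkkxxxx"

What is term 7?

xxxxxxxxxxxxxxxxxxkkkxxxxxx

Every step adds xxx to the front and x to the end of the previous string.
From xxxxxxxxxxxxkkkxxxx, 2 further steps: xxxxxxxxxxxxkkkxxxx → xxxxxxxxxxxxxxxkkkxxxxx → (answer).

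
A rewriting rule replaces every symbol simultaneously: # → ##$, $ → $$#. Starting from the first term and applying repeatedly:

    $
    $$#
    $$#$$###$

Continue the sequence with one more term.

$$#$$###$$$#$$###$##$##$$$#

Apply φ to $$#$$###$ symbol by symbol: $→$$#, $→$$#, #→##$, $→$$#, $→$$#, #→##$, #→##$, #→##$, $→$$#; joined: $$# $$# ##$ $$# $$# ##$ ##$ ##$ $$#.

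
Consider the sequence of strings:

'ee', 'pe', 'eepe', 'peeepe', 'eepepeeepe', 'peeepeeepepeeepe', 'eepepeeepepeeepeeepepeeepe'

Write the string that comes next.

peeepeeepepeeepeeepepeeepepeeepeeepepeeepe

From term 3 onward, concatenate the second-to-last term with the last: ee·pe = eepe, pe·eepe = peeepe, …
Continuing: peeepeeepepeeepe · eepepeeepepeeepeeepepeeepe gives term 8.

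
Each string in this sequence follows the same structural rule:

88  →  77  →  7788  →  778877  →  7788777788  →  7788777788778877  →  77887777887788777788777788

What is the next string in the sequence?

778877778877887777887777887788777788778877

This is a Fibonacci-style word recurrence s(k) = s(k−1)·s(k−2): e.g. 77·88 = 7788.
The next term joins 77887777887788777788777788 and 7788777788778877.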